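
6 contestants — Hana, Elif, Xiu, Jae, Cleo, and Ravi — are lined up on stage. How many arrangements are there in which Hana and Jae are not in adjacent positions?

Of the 6! = 720 arrangements, those with Hana and Jae adjacent number 2 × 5! = 240 (treat the pair as a block with 2 internal orders).
So 720 − 240 = 480 arrangements keep them apart.

480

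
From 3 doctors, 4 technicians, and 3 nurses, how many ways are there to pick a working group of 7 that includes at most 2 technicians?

40

Split by how many technicians are chosen (0 through 2).
Sum: C(4,0)·C(6,7) + C(4,1)·C(6,6) + C(4,2)·C(6,5) = 0 + 4 + 36 = 40.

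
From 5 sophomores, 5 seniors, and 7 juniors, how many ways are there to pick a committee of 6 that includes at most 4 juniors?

12159

Split by how many juniors are chosen (0 through 4).
Sum: C(7,0)·C(10,6) + C(7,1)·C(10,5) + C(7,2)·C(10,4) + C(7,3)·C(10,3) + C(7,4)·C(10,2) = 210 + 1764 + 4410 + 4200 + 1575 = 12159.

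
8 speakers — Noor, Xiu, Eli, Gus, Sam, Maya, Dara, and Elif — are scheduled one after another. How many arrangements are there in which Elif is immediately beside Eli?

Glue Elif and Eli into one block (2 internal orders), leaving 7 units to arrange in a row.
So the count is 2·(7)! = 10080.

10080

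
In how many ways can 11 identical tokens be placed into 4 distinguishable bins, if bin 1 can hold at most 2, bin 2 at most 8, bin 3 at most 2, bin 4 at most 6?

53

Ignoring the caps, the number of non-negative solutions to x_1+…+x_4 = 11 is C(14,3) = 364.
Subtract solutions that violate a single cap (substitute x_i' = x_i − (cap_i+1)): x_1 ≥ 3 gives C(11,3) = 165; x_2 ≥ 9 gives C(5,3) = 10; x_3 ≥ 3 gives C(11,3) = 165; x_4 ≥ 7 gives C(7,3) = 35. Together 375.
Add back pairs where two caps are both exceeded: 0 + 56 + 4 + 0 + 0 + 4 = 64.
By inclusion–exclusion the count is 364 − 375 + 64 = 53.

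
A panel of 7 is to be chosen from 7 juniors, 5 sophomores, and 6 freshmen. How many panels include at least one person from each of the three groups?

28987

Total 7-person selections from all 18: C(18,7) = 31824.
Subtract selections that omit an entire group: no juniors → C(11,7) = 330; no sophomores → C(13,7) = 1716; no freshmen → C(12,7) = 792.
Add back selections omitting two groups (i.e. drawn from a single group): C(7,7) + C(5,7) + C(6,7) = 1.
By inclusion–exclusion: 31824 − 2838 + 1 = 28987.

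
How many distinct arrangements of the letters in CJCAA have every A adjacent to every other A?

Treat the 2 copies of A as a single block. The multiset to arrange is then {AA, C, C, J}, 4 items in all.
That gives (4)!/(2!) = 12 arrangements.

12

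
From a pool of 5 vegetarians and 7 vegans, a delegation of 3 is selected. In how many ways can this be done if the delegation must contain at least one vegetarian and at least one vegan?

Unrestricted: C(12,3) = 220 ways to pick any 3 of the 12.
Selections missing a whole group: no vegetarians → C(7,3) = 35; no vegans → C(5,3) = 10.
Both groups omitted at once is impossible, so 220 − 45 = 175.

175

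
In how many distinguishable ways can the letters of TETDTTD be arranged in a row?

TETDTTD has 7 letters with D appearing twice and T appearing 4 times.
Dividing 7! = 5040 by 4!·2! = 48 for the repeated letters gives 105.

105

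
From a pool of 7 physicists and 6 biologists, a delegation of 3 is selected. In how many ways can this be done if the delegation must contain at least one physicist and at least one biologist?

231

Unrestricted: C(13,3) = 286 ways to pick any 3 of the 13.
Selections missing a whole group: no physicists → C(6,3) = 20; no biologists → C(7,3) = 35.
Both groups omitted at once is impossible, so 286 − 55 = 231.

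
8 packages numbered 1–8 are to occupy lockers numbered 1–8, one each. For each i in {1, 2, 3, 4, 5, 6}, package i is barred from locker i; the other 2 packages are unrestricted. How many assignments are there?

18806

Let Aᵢ (for 1 ≤ i ≤ 6) be the placements that put package i in its forbidden locker. Any j of these fix j positions, leaving (8−j)! ways to fill the rest, and there are C(6,j) ways to pick which j.
By inclusion–exclusion, the number of valid placements is Σ_{j=0}^{6} (−1)^j C(6,j)·(8−j)!.
Computing: 40320 − 30240 + 10800 − 2400 + 360 − 36 + 2 = 18806.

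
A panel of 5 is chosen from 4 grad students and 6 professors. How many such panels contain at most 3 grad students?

246

Split by how many grad students are chosen (0 through 3).
Sum: C(4,0)·C(6,5) + C(4,1)·C(6,4) + C(4,2)·C(6,3) + C(4,3)·C(6,2) = 6 + 60 + 120 + 60 = 246.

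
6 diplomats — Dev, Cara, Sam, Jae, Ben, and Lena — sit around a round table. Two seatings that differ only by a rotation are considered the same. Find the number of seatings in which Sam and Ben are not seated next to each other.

Without the restriction there are (5)! = 120 seatings.
Those with Sam next to Ben: fuse the pair into one unit and seat 5 units around a circle — 2·(4)! = 48.
Subtracting, 120 − 48 = 72.

72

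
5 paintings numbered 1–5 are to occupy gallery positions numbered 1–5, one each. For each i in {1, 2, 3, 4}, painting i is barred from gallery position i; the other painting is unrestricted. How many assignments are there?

Let Aᵢ (for 1 ≤ i ≤ 4) be the placements that put painting i in its forbidden gallery position. Any j of these fix j positions, leaving (5−j)! ways to fill the rest, and there are C(4,j) ways to pick which j.
By inclusion–exclusion, the number of valid placements is Σ_{j=0}^{4} (−1)^j C(4,j)·(5−j)!.
Computing: 120 − 96 + 36 − 8 + 1 = 53.

53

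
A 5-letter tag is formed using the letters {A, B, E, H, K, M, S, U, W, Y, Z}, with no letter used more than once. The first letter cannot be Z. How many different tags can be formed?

The first letter has 11−1 = 10 choices (anything except Z).
The remaining 4 letters are filled from the other 10 symbols without repetition: 10 × 9 × 8 × 7 = 5040.
Total: 10 × 5040 = 50400.

50400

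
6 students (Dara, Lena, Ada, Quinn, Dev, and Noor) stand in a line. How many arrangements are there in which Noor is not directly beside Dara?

480

Of the 6! = 720 arrangements, those with Noor and Dara adjacent number 2 × 5! = 240 (treat the pair as a block with 2 internal orders).
So 720 − 240 = 480 arrangements keep them apart.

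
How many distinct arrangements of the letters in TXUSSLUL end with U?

Fix U in the last position and arrange the remaining 7 letters.
Those 7 letters have L appearing twice and S appearing twice, giving (7)!/(2!·2!) = 1260.

1260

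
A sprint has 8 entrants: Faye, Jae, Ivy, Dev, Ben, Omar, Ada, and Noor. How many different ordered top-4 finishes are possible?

This is an ordered selection of 4 from 8: P(8,4).
That gives 8 × 7 × 6 × 5 = 1680.

1680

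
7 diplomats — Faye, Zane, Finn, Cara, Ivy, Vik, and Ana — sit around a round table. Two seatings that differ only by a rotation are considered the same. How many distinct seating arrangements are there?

Around a circle, 7 distinct people have 7!/7 = (6)! = 720 rotationally distinct seatings.

720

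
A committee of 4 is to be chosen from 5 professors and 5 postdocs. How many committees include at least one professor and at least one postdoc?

Unrestricted: C(10,4) = 210 ways to pick any 4 of the 10.
Selections missing a whole group: no professors → C(5,4) = 5; no postdocs → C(5,4) = 5.
Both groups omitted at once is impossible, so 210 − 10 = 200.

200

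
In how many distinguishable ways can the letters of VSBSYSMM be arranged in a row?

VSBSYSMM has 8 letters with M appearing twice and S appearing 3 times.
So there are 8! / (3!·2!) = 3360 distinguishable arrangements.

3360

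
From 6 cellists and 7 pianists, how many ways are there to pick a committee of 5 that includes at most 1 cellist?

231

Split by how many cellists are chosen (0 through 1).
Sum: C(6,0)·C(7,5) + C(6,1)·C(7,4) = 21 + 210 = 231.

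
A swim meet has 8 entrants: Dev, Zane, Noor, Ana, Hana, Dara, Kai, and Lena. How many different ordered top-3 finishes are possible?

336

This is an ordered selection of 3 from 8: P(8,3).
That gives 8 × 7 × 6 = 336.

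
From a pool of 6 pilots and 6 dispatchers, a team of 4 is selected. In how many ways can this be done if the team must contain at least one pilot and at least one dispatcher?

465

Total 4-person selections from all 12: C(12,4) = 495.
Selections missing a whole group: no pilots → C(6,4) = 15; no dispatchers → C(6,4) = 15.
Both groups omitted at once is impossible, so 495 − 30 = 465.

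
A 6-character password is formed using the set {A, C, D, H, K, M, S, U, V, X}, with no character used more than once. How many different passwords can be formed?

151200

This is a permutation of 6 out of 10: P(10,6) = 10!/4!.
10 × 9 × 8 × 7 × 6 × 5 = 151200.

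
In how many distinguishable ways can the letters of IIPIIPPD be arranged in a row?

280

Letter multiplicities in IIPIIPPD: D×1, I×4, P×3.
The number of distinct arrangements is 8!/(4!·3!) = 40320/144 = 280.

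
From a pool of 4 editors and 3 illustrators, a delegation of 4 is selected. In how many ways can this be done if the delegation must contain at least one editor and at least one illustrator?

Unrestricted: C(7,4) = 35 ways to pick any 4 of the 7.
Selections missing a whole group: no editors → C(3,4) = 0; no illustrators → C(4,4) = 1.
Both groups omitted at once is impossible, so 35 − 1 = 34.

34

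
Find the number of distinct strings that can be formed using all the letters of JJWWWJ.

JJWWWJ has 6 letters with J appearing 3 times and W appearing 3 times.
The number of distinct arrangements is 6!/(3!·3!) = 720/36 = 20.

20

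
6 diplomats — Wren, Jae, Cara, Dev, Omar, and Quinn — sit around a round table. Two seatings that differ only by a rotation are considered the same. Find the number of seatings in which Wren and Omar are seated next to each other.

48

Treat {Wren, Omar} as one unit (2 internal orders) and seat the resulting 5 units around the table: (4)! circular arrangements.
So 2 × (4)! = 2 × 24 = 48.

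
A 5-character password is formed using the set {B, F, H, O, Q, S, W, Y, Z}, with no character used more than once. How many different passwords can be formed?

With no repetition, fill the 5 characters in order: 9 choices, then 8, down to 5.
9 × 8 × 7 × 6 × 5 = 15120.

15120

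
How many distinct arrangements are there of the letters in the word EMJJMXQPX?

45360

EMJJMXQPX has 9 letters with J appearing twice, M appearing twice, and X appearing twice.
Dividing 9! = 362880 by 2!·2!·2! = 8 for the repeated letters gives 45360.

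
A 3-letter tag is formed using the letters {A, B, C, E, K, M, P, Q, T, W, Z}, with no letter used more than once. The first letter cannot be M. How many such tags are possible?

900

The first letter has 11−1 = 10 choices (anything except M).
The remaining 2 letters are filled from the other 10 symbols without repetition: 10 × 9 = 90.
Total: 10 × 90 = 900.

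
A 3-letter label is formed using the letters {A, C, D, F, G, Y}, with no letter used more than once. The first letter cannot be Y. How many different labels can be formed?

The first letter has 6−1 = 5 choices (anything except Y).
The remaining 2 letters are filled from the other 5 symbols without repetition: 5 × 4 = 20.
Total: 5 × 20 = 100.

100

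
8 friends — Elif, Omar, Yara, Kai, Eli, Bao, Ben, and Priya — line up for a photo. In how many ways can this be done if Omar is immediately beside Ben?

10080

Glue Omar and Ben into one block (2 internal orders), leaving 7 units to arrange in a row.
That gives 2 × 7! = 2 × 5040 = 10080.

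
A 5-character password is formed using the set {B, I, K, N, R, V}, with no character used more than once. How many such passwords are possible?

Choose and order 5 of the 6 symbols: the first character has 6 options, the next 5, and so on down to 2.
That product is 6 × 5 × 4 × 3 × 2 = 720.

720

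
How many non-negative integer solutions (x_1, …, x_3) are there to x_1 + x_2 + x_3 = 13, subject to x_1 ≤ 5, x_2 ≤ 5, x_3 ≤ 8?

Without the upper bounds there are C(15,2) = 105 ways to split 13 among 3 variables.
Subtract solutions that violate a single cap (substitute x_i' = x_i − (cap_i+1)): x_1 ≥ 6 gives C(9,2) = 36; x_2 ≥ 6 gives C(9,2) = 36; x_3 ≥ 9 gives C(6,2) = 15. Together 87.
Add back pairs where two caps are both exceeded: 3 + 0 + 0 = 3.
By inclusion–exclusion the count is 105 − 87 + 3 = 21.

21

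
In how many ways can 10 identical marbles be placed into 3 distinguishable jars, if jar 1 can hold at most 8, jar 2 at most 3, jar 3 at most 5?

21

Without the upper bounds there are C(12,2) = 66 ways to split 10 among 3 jars.
Subtract solutions that violate a single cap (substitute x_i' = x_i − (cap_i+1)): x_1 ≥ 9 gives C(3,2) = 3; x_2 ≥ 4 gives C(8,2) = 28; x_3 ≥ 6 gives C(6,2) = 15. Together 46.
Add back pairs where two caps are both exceeded: 0 + 0 + 1 = 1.
By inclusion–exclusion the count is 66 − 46 + 1 = 21.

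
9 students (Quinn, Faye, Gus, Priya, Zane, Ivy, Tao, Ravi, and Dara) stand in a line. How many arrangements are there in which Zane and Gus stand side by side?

80640

Glue Zane and Gus into one block (2 internal orders), leaving 8 units to arrange in a row.
So the count is 2·(8)! = 80640.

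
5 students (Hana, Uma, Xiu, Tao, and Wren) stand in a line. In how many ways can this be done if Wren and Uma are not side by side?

There are 5! = 120 arrangements in all. If Wren and Uma are adjacent, merging them into one block gives 2·(4)! = 48 arrangements.
So 120 − 48 = 72 arrangements keep them apart.

72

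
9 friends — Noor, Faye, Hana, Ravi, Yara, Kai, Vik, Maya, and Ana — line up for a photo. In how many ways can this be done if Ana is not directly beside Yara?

Of the 9! = 362880 arrangements, those with Ana and Yara adjacent number 2 × 8! = 80640 (treat the pair as a block with 2 internal orders).
So 362880 − 80640 = 282240 arrangements keep them apart.

282240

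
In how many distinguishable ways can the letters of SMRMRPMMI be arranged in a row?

SMRMRPMMI has 9 letters with M appearing 4 times and R appearing twice.
The number of distinct arrangements is 9!/(4!·2!) = 362880/48 = 7560.

7560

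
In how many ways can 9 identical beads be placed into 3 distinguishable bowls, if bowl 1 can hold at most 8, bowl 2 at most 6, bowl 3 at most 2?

20

Without the upper bounds there are C(11,2) = 55 ways to split 9 among 3 bowls.
Subtract solutions that violate a single cap (substitute x_i' = x_i − (cap_i+1)): x_1 ≥ 9 gives C(2,2) = 1; x_2 ≥ 7 gives C(4,2) = 6; x_3 ≥ 3 gives C(8,2) = 28. Together 35.
No two caps can be exceeded simultaneously, so the pair terms are all 0.
By inclusion–exclusion the count is 55 − 35 + 0 = 20.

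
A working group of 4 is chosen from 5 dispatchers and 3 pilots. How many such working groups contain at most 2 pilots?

Split by how many pilots are chosen (0 through 2).
Sum: C(3,0)·C(5,4) + C(3,1)·C(5,3) + C(3,2)·C(5,2) = 5 + 30 + 30 = 65.

65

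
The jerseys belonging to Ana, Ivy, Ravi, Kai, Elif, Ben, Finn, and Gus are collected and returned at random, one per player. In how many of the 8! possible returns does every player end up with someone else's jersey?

14833

Count assignments avoiding every fixed point. For any j of the 8 players fixed to their old jersey, the other 8−j can be arranged in (8−j)! ways.
By inclusion–exclusion this is Σ_{j=0}^{8} (−1)^j C(8,j)·(8−j)!.
Computing: 40320 − 40320 + 20160 − 6720 + 1680 − 336 + 56 − 8 + 1 = 14833.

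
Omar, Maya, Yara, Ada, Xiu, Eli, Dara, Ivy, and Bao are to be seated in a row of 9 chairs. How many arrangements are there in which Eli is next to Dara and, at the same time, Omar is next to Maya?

20160

Treat {Eli,Dara} as one block (2 orders) and {Omar,Maya} as another (2 orders).
That leaves 7 units to arrange: 2 × 2 × 7! = 4 × 5040 = 20160.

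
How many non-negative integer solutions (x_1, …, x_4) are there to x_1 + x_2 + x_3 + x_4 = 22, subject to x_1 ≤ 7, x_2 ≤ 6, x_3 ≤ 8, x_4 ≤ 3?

10

By stars and bars, unrestricted non-negative solutions to x_1+…+x_4 = 22 number C(22+3,3) = 2300.
Subtract solutions that violate a single cap (substitute x_i' = x_i − (cap_i+1)): x_1 ≥ 8 gives C(17,3) = 680; x_2 ≥ 7 gives C(18,3) = 816; x_3 ≥ 9 gives C(16,3) = 560; x_4 ≥ 4 gives C(21,3) = 1330. Together 3386.
Add back pairs where two caps are both exceeded: 120 + 56 + 286 + 84 + 364 + 220 = 1130.
Subtract triples: 0 + 20 + 4 + 10 = 34.
By inclusion–exclusion the count is 2300 − 3386 + 1130 − 34 = 10.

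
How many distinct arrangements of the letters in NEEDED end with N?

Fix N in the last position and arrange the remaining 5 letters.
Those 5 letters have D appearing twice and E appearing 3 times, giving (5)!/(3!·2!) = 10.

10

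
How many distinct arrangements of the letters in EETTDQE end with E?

Fix E in the last position and arrange the remaining 6 letters.
Those 6 letters have E appearing twice and T appearing twice, giving (6)!/(2!·2!) = 180.

180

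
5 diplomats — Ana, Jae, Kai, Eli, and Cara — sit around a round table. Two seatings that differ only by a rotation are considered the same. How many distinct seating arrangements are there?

Seat Ana anywhere (absorbing the rotational symmetry), then permute the other 4: (4)! = 24.

24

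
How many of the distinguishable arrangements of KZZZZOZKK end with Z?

With the last slot taken by Z, it remains to arrange the other 8 letters (KZZZOZKK).
Those 8 letters have K appearing 3 times and Z appearing 4 times, giving (8)!/(4!·3!) = 280.

280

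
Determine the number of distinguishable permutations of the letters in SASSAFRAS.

2520

The 9 letters of SASSAFRAS have repeats: A appearing 3 times and S appearing 4 times.
Dividing 9! = 362880 by 4!·3! = 144 for the repeated letters gives 2520.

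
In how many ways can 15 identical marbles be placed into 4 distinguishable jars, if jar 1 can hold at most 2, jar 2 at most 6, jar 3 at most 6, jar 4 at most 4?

Ignoring the caps, the number of non-negative solutions to x_1+…+x_4 = 15 is C(18,3) = 816.
Subtract solutions that violate a single cap (substitute x_i' = x_i − (cap_i+1)): x_1 ≥ 3 gives C(15,3) = 455; x_2 ≥ 7 gives C(11,3) = 165; x_3 ≥ 7 gives C(11,3) = 165; x_4 ≥ 5 gives C(13,3) = 286. Together 1071.
Add back pairs where two caps are both exceeded: 56 + 56 + 120 + 4 + 20 + 20 = 276.
Subtract triples: 0 + 1 + 1 + 0 = 2.
By inclusion–exclusion the count is 816 − 1071 + 276 − 2 = 19.

19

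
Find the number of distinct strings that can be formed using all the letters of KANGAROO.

The 8 letters of KANGAROO have repeats: A appearing twice and O appearing twice.
So there are 8! / (2!·2!) = 10080 distinguishable arrangements.

10080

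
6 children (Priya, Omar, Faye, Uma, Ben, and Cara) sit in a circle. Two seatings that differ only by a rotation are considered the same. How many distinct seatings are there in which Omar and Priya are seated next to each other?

Glue Omar and Priya into a block (2 internal orders). Seating 5 units around a circle gives (4)! arrangements.
So 2 × (4)! = 2 × 24 = 48.

48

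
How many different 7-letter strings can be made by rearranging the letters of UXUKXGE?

1260

UXUKXGE has 7 letters with U appearing twice and X appearing twice.
So there are 7! / (2!·2!) = 1260 distinguishable arrangements.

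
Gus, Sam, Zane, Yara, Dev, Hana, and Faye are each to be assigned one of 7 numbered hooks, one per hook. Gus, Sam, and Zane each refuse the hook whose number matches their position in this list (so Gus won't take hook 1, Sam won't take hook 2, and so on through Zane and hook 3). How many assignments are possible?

Let Aᵢ (for i ∈ {1, 2, 3}) be the placements that put person i in their forbidden hook. Any j of these fix j positions, leaving (7−j)! ways to fill the rest, and there are C(3,j) ways to pick which j.
By inclusion–exclusion, the number of valid placements is Σ_{j=0}^{3} (−1)^j C(3,j)·(7−j)!.
Computing: 5040 − 2160 + 360 − 24 = 3216.

3216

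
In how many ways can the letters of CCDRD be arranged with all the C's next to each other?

12

Treat the 2 copies of C as a single block. The multiset to arrange is then {CC, D, D, R}, 4 items in all.
That gives (4)!/(2!) = 12 arrangements.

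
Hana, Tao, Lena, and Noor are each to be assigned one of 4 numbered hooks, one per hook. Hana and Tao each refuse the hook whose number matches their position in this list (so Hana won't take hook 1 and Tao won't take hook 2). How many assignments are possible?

14

Let Aᵢ (for i ∈ {1, 2}) be the placements that put person i in their forbidden hook. Any j of these fix j positions, leaving (4−j)! ways to fill the rest, and there are C(2,j) ways to pick which j.
By inclusion–exclusion, the number of valid placements is Σ_{j=0}^{2} (−1)^j C(2,j)·(4−j)!.
Computing: 24 − 12 + 2 = 14.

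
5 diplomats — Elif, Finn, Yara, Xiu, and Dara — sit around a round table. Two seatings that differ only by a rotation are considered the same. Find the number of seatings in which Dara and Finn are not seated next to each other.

12

All circular seatings of 5 people number (4)! = 24.
Seatings with Dara beside Finn: treat them as a block with 2 internal orders, giving 2 × (3)! = 12.
Subtracting, 24 − 12 = 12.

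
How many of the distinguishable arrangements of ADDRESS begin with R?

180

Fix R in the first position and arrange the remaining 6 letters.
Those 6 letters have D appearing twice and S appearing twice, giving (6)!/(2!·2!) = 180.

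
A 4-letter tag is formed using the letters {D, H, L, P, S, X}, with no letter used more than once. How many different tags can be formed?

This is a permutation of 4 out of 6: P(6,4) = 6!/2!.
That product is 6 × 5 × 4 × 3 = 360.

360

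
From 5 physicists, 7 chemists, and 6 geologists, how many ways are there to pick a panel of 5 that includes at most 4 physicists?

Split by how many physicists are chosen (0 through 4).
Sum: C(5,0)·C(13,5) + C(5,1)·C(13,4) + C(5,2)·C(13,3) + C(5,3)·C(13,2) + C(5,4)·C(13,1) = 1287 + 3575 + 2860 + 780 + 65 = 8567.

8567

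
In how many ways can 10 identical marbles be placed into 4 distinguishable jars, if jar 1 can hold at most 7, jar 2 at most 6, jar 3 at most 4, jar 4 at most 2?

91

By stars and bars, unrestricted non-negative solutions to x_1+…+x_4 = 10 number C(10+3,3) = 286.
Subtract solutions that violate a single cap (substitute x_i' = x_i − (cap_i+1)): x_1 ≥ 8 gives C(5,3) = 10; x_2 ≥ 7 gives C(6,3) = 20; x_3 ≥ 5 gives C(8,3) = 56; x_4 ≥ 3 gives C(10,3) = 120. Together 206.
Add back pairs where two caps are both exceeded: 0 + 0 + 0 + 0 + 1 + 10 = 11.
By inclusion–exclusion the count is 286 − 206 + 11 = 91.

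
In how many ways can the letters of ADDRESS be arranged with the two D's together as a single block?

360

Treat the 2 copies of D as a single block. The multiset to arrange is then {DD, A, E, R, S, S}, 6 items in all.
That gives (6)!/(2!) = 360 arrangements.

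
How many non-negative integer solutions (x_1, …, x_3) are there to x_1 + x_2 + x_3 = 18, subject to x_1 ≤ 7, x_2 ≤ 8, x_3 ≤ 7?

Ignoring the caps, the number of non-negative solutions to x_1+…+x_3 = 18 is C(20,2) = 190.
Subtract solutions that violate a single cap (substitute x_i' = x_i − (cap_i+1)): x_1 ≥ 8 gives C(12,2) = 66; x_2 ≥ 9 gives C(11,2) = 55; x_3 ≥ 8 gives C(12,2) = 66. Together 187.
Add back pairs where two caps are both exceeded: 3 + 6 + 3 = 12.
By inclusion–exclusion the count is 190 − 187 + 12 = 15.

15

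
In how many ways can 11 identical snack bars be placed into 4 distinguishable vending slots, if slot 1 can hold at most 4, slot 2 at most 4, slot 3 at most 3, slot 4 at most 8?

Ignoring the caps, the number of non-negative solutions to x_1+…+x_4 = 11 is C(14,3) = 364.
Subtract solutions that violate a single cap (substitute x_i' = x_i − (cap_i+1)): x_1 ≥ 5 gives C(9,3) = 84; x_2 ≥ 5 gives C(9,3) = 84; x_3 ≥ 4 gives C(10,3) = 120; x_4 ≥ 9 gives C(5,3) = 10. Together 298.
Add back pairs where two caps are both exceeded: 4 + 10 + 0 + 10 + 0 + 0 = 24.
By inclusion–exclusion the count is 364 − 298 + 24 = 90.

90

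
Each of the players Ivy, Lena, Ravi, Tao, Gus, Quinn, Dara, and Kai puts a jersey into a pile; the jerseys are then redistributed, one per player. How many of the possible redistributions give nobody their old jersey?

14833

Let Aᵢ be the assignments in which player i gets their old jersey. We want the size of the complement of A₁∪…∪A_8.
By inclusion–exclusion this is Σ_{j=0}^{8} (−1)^j C(8,j)·(8−j)!.
Computing: 40320 − 40320 + 20160 − 6720 + 1680 − 336 + 56 − 8 + 1 = 14833.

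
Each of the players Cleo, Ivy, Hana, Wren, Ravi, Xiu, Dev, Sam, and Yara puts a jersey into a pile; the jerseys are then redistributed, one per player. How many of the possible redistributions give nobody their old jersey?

Count assignments avoiding every fixed point. For any j of the 9 players fixed to their old jersey, the other 9−j can be arranged in (9−j)! ways.
By inclusion–exclusion this is Σ_{j=0}^{9} (−1)^j C(9,j)·(9−j)!.
Computing: 362880 − 362880 + 181440 − 60480 + 15120 − 3024 + 504 − 72 + 9 − 1 = 133496.

133496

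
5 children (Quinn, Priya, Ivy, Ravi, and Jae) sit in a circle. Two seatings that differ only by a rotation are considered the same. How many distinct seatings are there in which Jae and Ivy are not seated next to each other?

All circular seatings of 5 people number (4)! = 24.
Seatings with Jae beside Ivy: treat them as a block with 2 internal orders, giving 2 × (3)! = 12.
Subtracting, 24 − 12 = 12.

12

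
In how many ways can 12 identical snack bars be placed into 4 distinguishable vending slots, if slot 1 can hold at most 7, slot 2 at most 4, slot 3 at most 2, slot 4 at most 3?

30

Without the upper bounds there are C(15,3) = 455 ways to split 12 among 4 vending slots.
Subtract solutions that violate a single cap (substitute x_i' = x_i − (cap_i+1)): x_1 ≥ 8 gives C(7,3) = 35; x_2 ≥ 5 gives C(10,3) = 120; x_3 ≥ 3 gives C(12,3) = 220; x_4 ≥ 4 gives C(11,3) = 165. Together 540.
Add back pairs where two caps are both exceeded: 0 + 4 + 1 + 35 + 20 + 56 = 116.
Subtract triples: 0 + 0 + 0 + 1 = 1.
By inclusion–exclusion the count is 455 − 540 + 116 − 1 = 30.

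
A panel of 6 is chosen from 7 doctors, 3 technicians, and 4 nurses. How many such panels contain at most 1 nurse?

Split by how many nurses are chosen (0 through 1).
Sum: C(4,0)·C(10,6) + C(4,1)·C(10,5) = 210 + 1008 = 1218.

1218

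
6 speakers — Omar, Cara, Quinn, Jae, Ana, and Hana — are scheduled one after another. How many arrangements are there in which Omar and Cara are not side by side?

480

There are 6! = 720 arrangements in all. If Omar and Cara are adjacent, merging them into one block gives 2·(5)! = 240 arrangements.
So 720 − 240 = 480 arrangements keep them apart.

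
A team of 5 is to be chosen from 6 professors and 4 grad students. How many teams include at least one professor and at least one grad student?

246

Unrestricted: C(10,5) = 252 ways to pick any 5 of the 10.
Subtract selections that omit an entire group: no professors → C(4,5) = 0; no grad students → C(6,5) = 6.
Both groups omitted at once is impossible, so 252 − 6 = 246.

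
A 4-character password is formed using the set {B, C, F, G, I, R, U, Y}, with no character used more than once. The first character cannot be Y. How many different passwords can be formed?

The first character has 8−1 = 7 choices (anything except Y).
The remaining 3 characters are filled from the other 7 symbols without repetition: 7 × 6 × 5 = 210.
Total: 7 × 210 = 1470.

1470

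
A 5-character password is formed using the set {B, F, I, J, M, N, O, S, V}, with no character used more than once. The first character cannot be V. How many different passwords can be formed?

13440

The first character has 9−1 = 8 choices (anything except V).
The remaining 4 characters are filled from the other 8 symbols without repetition: 8 × 7 × 6 × 5 = 1680.
Total: 8 × 1680 = 13440.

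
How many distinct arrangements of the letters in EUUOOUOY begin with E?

140

With the first slot taken by E, it remains to arrange the other 7 letters (UUOOUOY).
Those 7 letters have O appearing 3 times and U appearing 3 times, giving (7)!/(3!·3!) = 140.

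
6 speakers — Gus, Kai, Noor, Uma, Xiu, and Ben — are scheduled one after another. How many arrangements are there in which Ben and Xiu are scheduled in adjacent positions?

240

Treat {Ben, Xiu} as a single unit. There are 5 units to order, and the pair itself can be ordered 2 ways.
That gives 2 × 5! = 2 × 120 = 240.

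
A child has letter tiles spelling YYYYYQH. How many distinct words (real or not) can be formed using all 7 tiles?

42

YYYYYQH has 7 letters with Y appearing 5 times.
So there are 7! / (5!) = 42 distinguishable arrangements.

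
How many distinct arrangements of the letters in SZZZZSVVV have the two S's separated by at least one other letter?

Total arrangements of SZZZZSVVV: 9!/(4!·3!·2!) = 1260.
Arrangements with the S's together: treat SS as one letter, giving (8)!/(4!·3!) = 280.
Hence 1260 − 280 = 980.

980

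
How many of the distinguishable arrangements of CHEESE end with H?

Fix H in the last position and arrange the remaining 5 letters.
Those 5 letters have E appearing 3 times, giving (5)!/(3!) = 20.

20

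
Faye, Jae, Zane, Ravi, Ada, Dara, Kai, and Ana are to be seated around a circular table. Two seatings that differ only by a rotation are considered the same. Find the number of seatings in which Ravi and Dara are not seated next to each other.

3600

All circular seatings of 8 people number (7)! = 5040.
Those with Ravi next to Dara: fuse the pair into one unit and seat 7 units around a circle — 2·(6)! = 1440.
Subtracting, 5040 − 1440 = 3600.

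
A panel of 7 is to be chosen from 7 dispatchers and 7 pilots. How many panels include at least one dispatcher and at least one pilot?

3430

Unrestricted: C(14,7) = 3432 ways to pick any 7 of the 14.
Subtract selections that omit an entire group: no dispatchers → C(7,7) = 1; no pilots → C(7,7) = 1.
Both groups omitted at once is impossible, so 3432 − 2 = 3430.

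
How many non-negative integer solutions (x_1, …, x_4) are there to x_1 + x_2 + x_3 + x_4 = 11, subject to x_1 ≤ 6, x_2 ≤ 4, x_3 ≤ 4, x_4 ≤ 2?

By stars and bars, unrestricted non-negative solutions to x_1+…+x_4 = 11 number C(11+3,3) = 364.
Subtract solutions that violate a single cap (substitute x_i' = x_i − (cap_i+1)): x_1 ≥ 7 gives C(7,3) = 35; x_2 ≥ 5 gives C(9,3) = 84; x_3 ≥ 5 gives C(9,3) = 84; x_4 ≥ 3 gives C(11,3) = 165. Together 368.
Add back pairs where two caps are both exceeded: 0 + 0 + 4 + 4 + 20 + 20 = 48.
By inclusion–exclusion the count is 364 − 368 + 48 = 44.

44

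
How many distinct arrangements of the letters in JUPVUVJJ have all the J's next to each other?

Treat the 3 copies of J as a single block. The multiset to arrange is then {JJJ, P, U, U, V, V}, 6 items in all.
That gives (6)!/(2!·2!) = 180 arrangements.

180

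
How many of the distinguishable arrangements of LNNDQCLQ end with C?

With the last slot taken by C, it remains to arrange the other 7 letters (LNNDQLQ).
Those 7 letters have L appearing twice, N appearing twice, and Q appearing twice, giving (7)!/(2!·2!·2!) = 630.

630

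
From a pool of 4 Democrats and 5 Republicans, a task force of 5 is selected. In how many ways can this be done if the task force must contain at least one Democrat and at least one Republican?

Total 5-person selections from all 9: C(9,5) = 126.
Selections missing a whole group: no Democrats → C(5,5) = 1; no Republicans → C(4,5) = 0.
Both groups omitted at once is impossible, so 126 − 1 = 125.

125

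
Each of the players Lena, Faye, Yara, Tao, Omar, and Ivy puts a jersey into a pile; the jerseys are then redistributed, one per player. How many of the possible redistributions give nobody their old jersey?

265

Count assignments avoiding every fixed point. For any j of the 6 players fixed to their old jersey, the other 6−j can be arranged in (6−j)! ways.
By inclusion–exclusion this is Σ_{j=0}^{6} (−1)^j C(6,j)·(6−j)!.
Computing: 720 − 720 + 360 − 120 + 30 − 6 + 1 = 265.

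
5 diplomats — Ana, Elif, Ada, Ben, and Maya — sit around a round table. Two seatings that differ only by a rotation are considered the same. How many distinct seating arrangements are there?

Seat Ana anywhere (absorbing the rotational symmetry), then permute the other 4: (4)! = 24.

24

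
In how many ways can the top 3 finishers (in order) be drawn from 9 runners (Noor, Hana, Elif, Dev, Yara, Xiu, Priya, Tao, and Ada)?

504

This is an ordered selection of 3 from 9: P(9,3).
That gives 9 × 8 × 7 = 504.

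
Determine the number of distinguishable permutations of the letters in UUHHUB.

60

UUHHUB has 6 letters with H appearing twice and U appearing 3 times.
The number of distinct arrangements is 6!/(3!·2!) = 720/12 = 60.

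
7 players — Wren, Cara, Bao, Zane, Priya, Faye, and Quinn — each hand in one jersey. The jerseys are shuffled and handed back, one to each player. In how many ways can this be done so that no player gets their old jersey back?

1854

This is the derangement count D_7: permutations of 7 items with no fixed point.
By inclusion–exclusion this is Σ_{j=0}^{7} (−1)^j C(7,j)·(7−j)!.
Computing: 5040 − 5040 + 2520 − 840 + 210 − 42 + 7 − 1 = 1854.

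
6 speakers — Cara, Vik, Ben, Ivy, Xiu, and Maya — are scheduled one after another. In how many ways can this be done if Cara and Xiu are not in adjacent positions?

There are 6! = 720 arrangements in all. If Cara and Xiu are adjacent, merging them into one block gives 2·(5)! = 240 arrangements.
Complementary counting: 720 − 240 = 480.

480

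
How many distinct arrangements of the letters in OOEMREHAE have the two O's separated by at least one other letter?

23520

There are 9!/(3!·2!) = 30240 arrangements of OOEMREHAE in total.
Arrangements with the O's together: treat OO as one letter, giving (8)!/(3!) = 6720.
Hence 30240 − 6720 = 23520.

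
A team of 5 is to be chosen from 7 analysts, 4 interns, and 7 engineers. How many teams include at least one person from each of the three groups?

5684

Unrestricted: C(18,5) = 8568 ways to pick any 5 of the 18.
Subtract selections that omit an entire group: no analysts → C(11,5) = 462; no interns → C(14,5) = 2002; no engineers → C(11,5) = 462.
Add back selections omitting two groups (i.e. drawn from a single group): C(7,5) + C(4,5) + C(7,5) = 42.
By inclusion–exclusion: 8568 − 2926 + 42 = 5684.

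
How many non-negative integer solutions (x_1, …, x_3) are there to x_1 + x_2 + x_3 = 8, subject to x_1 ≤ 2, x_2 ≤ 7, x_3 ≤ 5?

17

Ignoring the caps, the number of non-negative solutions to x_1+…+x_3 = 8 is C(10,2) = 45.
Subtract solutions that violate a single cap (substitute x_i' = x_i − (cap_i+1)): x_1 ≥ 3 gives C(7,2) = 21; x_2 ≥ 8 gives C(2,2) = 1; x_3 ≥ 6 gives C(4,2) = 6. Together 28.
No two caps can be exceeded simultaneously, so the pair terms are all 0.
By inclusion–exclusion the count is 45 − 28 + 0 = 17.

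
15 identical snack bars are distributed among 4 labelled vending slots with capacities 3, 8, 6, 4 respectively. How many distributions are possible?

70

Ignoring the caps, the number of non-negative solutions to x_1+…+x_4 = 15 is C(18,3) = 816.
Subtract solutions that violate a single cap (substitute x_i' = x_i − (cap_i+1)): x_1 ≥ 4 gives C(14,3) = 364; x_2 ≥ 9 gives C(9,3) = 84; x_3 ≥ 7 gives C(11,3) = 165; x_4 ≥ 5 gives C(13,3) = 286. Together 899.
Add back pairs where two caps are both exceeded: 10 + 35 + 84 + 0 + 4 + 20 = 153.
By inclusion–exclusion the count is 816 − 899 + 153 = 70.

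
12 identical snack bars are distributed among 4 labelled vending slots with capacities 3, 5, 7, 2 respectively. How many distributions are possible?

Ignoring the caps, the number of non-negative solutions to x_1+…+x_4 = 12 is C(15,3) = 455.
Subtract solutions that violate a single cap (substitute x_i' = x_i − (cap_i+1)): x_1 ≥ 4 gives C(11,3) = 165; x_2 ≥ 6 gives C(9,3) = 84; x_3 ≥ 8 gives C(7,3) = 35; x_4 ≥ 3 gives C(12,3) = 220. Together 504.
Add back pairs where two caps are both exceeded: 10 + 1 + 56 + 0 + 20 + 4 = 91.
By inclusion–exclusion the count is 455 − 504 + 91 = 42.

42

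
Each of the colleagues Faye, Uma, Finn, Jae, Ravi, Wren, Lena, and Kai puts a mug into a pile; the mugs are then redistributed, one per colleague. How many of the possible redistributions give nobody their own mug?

14833

Let Aᵢ be the assignments in which colleague i gets their own mug. We want the size of the complement of A₁∪…∪A_8.
By inclusion–exclusion this is Σ_{j=0}^{8} (−1)^j C(8,j)·(8−j)!.
Computing: 40320 − 40320 + 20160 − 6720 + 1680 − 336 + 56 − 8 + 1 = 14833.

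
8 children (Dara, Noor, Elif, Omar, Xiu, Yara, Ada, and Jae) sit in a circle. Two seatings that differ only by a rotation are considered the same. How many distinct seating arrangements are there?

5040

Fix one person's seat to break rotational symmetry; the remaining 7 people can be arranged in (7)! = 5040 ways.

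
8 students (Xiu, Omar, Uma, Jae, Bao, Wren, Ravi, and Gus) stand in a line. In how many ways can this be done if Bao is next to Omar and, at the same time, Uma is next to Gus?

Treat {Bao,Omar} as one block (2 orders) and {Uma,Gus} as another (2 orders).
That leaves 6 units to arrange: 2 × 2 × 6! = 4 × 720 = 2880.

2880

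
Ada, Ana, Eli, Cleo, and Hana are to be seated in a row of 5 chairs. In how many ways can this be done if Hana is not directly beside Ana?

72

Of the 5! = 120 arrangements, those with Hana and Ana adjacent number 2 × 4! = 48 (treat the pair as a block with 2 internal orders).
So 120 − 48 = 72 arrangements keep them apart.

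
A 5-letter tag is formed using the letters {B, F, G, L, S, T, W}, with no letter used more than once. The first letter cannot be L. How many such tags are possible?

2160

The first letter has 7−1 = 6 choices (anything except L).
The remaining 4 letters are filled from the other 6 symbols without repetition: 6 × 5 × 4 × 3 = 360.
Total: 6 × 360 = 2160.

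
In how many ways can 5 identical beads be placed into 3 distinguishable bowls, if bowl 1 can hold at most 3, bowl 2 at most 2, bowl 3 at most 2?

6

By stars and bars, unrestricted non-negative solutions to x_1+…+x_3 = 5 number C(5+2,2) = 21.
Subtract solutions that violate a single cap (substitute x_i' = x_i − (cap_i+1)): x_1 ≥ 4 gives C(3,2) = 3; x_2 ≥ 3 gives C(4,2) = 6; x_3 ≥ 3 gives C(4,2) = 6. Together 15.
No two caps can be exceeded simultaneously, so the pair terms are all 0.
By inclusion–exclusion the count is 21 − 15 + 0 = 6.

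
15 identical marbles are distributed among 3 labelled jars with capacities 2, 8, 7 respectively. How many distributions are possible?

Ignoring the caps, the number of non-negative solutions to x_1+…+x_3 = 15 is C(17,2) = 136.
Subtract solutions that violate a single cap (substitute x_i' = x_i − (cap_i+1)): x_1 ≥ 3 gives C(14,2) = 91; x_2 ≥ 9 gives C(8,2) = 28; x_3 ≥ 8 gives C(9,2) = 36. Together 155.
Add back pairs where two caps are both exceeded: 10 + 15 + 0 = 25.
By inclusion–exclusion the count is 136 − 155 + 25 = 6.

6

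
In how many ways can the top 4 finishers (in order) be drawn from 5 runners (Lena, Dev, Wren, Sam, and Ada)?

This is an ordered selection of 4 from 5: P(5,4).
That gives 5 × 4 × 3 × 2 = 120.

120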